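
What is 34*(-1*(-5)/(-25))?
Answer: -34/5 ≈ -6.8000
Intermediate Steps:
34*(-1*(-5)/(-25)) = 34*(5*(-1/25)) = 34*(-⅕) = -34/5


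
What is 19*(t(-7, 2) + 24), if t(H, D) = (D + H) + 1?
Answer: 380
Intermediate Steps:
t(H, D) = 1 + D + H
19*(t(-7, 2) + 24) = 19*((1 + 2 - 7) + 24) = 19*(-4 + 24) = 19*20 = 380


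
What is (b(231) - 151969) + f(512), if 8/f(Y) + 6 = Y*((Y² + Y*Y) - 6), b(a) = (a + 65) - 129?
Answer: -20374285922574/134216189 ≈ -1.5180e+5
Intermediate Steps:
b(a) = -64 + a (b(a) = (65 + a) - 129 = -64 + a)
f(Y) = 8/(-6 + Y*(-6 + 2*Y²)) (f(Y) = 8/(-6 + Y*((Y² + Y*Y) - 6)) = 8/(-6 + Y*((Y² + Y²) - 6)) = 8/(-6 + Y*(2*Y² - 6)) = 8/(-6 + Y*(-6 + 2*Y²)))
(b(231) - 151969) + f(512) = ((-64 + 231) - 151969) + 4/(-3 + 512³ - 3*512) = (167 - 151969) + 4/(-3 + 134217728 - 1536) = -151802 + 4/134216189 = -20374285922574/134216189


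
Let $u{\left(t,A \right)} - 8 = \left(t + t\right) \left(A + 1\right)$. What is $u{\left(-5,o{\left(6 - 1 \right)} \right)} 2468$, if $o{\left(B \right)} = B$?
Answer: $-128336$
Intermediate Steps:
$u{\left(t,A \right)} = 8 + 2 t \left(1 + A\right)$ ($u{\left(t,A \right)} = 8 + \left(t + t\right) \left(A + 1\right) = 8 + 2 t \left(1 + A\right)$)
$u{\left(-5,o{\left(6 - 1 \right)} \right)} 2468 = \left(8 + 2 \left(-5\right) + 2 \left(6 - 1\right) \left(-5\right)\right) 2468 = \left(8 - 10 + 2 \cdot 5 \left(-5\right)\right) 2468 = \left(8 - 10 - 50\right) 2468 = \left(-52\right) 2468 = -128336$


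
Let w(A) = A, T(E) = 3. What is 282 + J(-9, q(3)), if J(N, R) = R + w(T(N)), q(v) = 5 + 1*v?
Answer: 293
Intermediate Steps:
q(v) = 5 + v
J(N, R) = 3 + R (J(N, R) = R + 3 = 3 + R)
282 + J(-9, q(3)) = 282 + (3 + (5 + 3)) = 282 + (3 + 8) = 282 + 11 = 293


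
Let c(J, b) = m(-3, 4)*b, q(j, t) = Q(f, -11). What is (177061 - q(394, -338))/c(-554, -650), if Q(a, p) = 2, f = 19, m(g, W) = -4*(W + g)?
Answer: 177059/2600 ≈ 68.100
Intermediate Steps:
m(g, W) = -4*W - 4*g
q(j, t) = 2
c(J, b) = -4*b (c(J, b) = (-4*4 - 4*(-3))*b = (-16 + 12)*b = -4*b)
(177061 - q(394, -338))/c(-554, -650) = (177061 - 1*2)/((-4*(-650))) = (177061 - 2)/2600 = 177059*(1/2600) = 177059/2600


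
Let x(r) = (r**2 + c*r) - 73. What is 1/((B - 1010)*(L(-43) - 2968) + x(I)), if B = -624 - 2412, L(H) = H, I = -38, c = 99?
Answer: 1/12180115 ≈ 8.2101e-8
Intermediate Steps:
B = -3036
x(r) = -73 + r**2 + 99*r (x(r) = (r**2 + 99*r) - 73 = -73 + r**2 + 99*r)
1/((B - 1010)*(L(-43) - 2968) + x(I)) = 1/((-3036 - 1010)*(-43 - 2968) + (-73 + (-38)**2 + 99*(-38))) = 1/(-4046*(-3011) + (-73 + 1444 - 3762)) = 1/(12182506 - 2391) = 1/12180115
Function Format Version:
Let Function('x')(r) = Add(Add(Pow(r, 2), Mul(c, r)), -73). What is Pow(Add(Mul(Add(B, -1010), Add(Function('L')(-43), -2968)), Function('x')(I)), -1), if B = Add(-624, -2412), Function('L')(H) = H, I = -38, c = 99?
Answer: Rational(1, 12180115) ≈ 8.2101e-8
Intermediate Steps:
B = -3036
Function('x')(r) = Add(-73, Pow(r, 2), Mul(99, r)) (Function('x')(r) = Add(Add(Pow(r, 2), Mul(99, r)), -73) = Add(-73, Pow(r, 2), Mul(99, r)))
Pow(Add(Mul(Add(B, -1010), Add(Function('L')(-43), -2968)), Function('x')(I)), -1) = Pow(Add(Mul(Add(-3036, -1010), Add(-43, -2968)), Add(-73, Pow(-38, 2), Mul(99, -38))), -1) = Pow(Add(Mul(-4046, -3011), Add(-73, 1444, -3762)), -1) = Pow(Add(12182506, -2391), -1) = Pow(12180115, -1) = Rational(1, 12180115)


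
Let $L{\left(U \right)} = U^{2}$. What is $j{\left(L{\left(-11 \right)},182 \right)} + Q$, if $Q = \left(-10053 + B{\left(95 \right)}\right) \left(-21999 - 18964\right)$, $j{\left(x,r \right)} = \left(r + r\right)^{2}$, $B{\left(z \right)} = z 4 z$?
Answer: $-1066830765$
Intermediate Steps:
$B{\left(z \right)} = 4 z^{2}$ ($B{\left(z \right)} = 4 z z = 4 z^{2}$)
$j{\left(x,r \right)} = 4 r^{2}$ ($j{\left(x,r \right)} = \left(2 r\right)^{2} = 4 r^{2}$)
$Q = -1066963261$ ($Q = \left(-10053 + 4 \cdot 95^{2}\right) \left(-21999 - 18964\right) = \left(-10053 + 4 \cdot 9025\right) \left(-40963\right) = \left(-10053 + 36100\right) \left(-40963\right) = 26047 \left(-40963\right) = -1066963261$)
$j{\left(L{\left(-11 \right)},182 \right)} + Q = 4 \cdot 182^{2} - 1066963261 = 4 \cdot 33124 - 1066963261 = 132496 - 1066963261 = -1066830765$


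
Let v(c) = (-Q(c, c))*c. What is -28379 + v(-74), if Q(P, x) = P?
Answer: -33855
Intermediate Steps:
v(c) = -c² (v(c) = (-c)*c = -c²)
-28379 + v(-74) = -28379 - 1*(-74)² = -28379 - 1*5476 = -28379 - 5476 = -33855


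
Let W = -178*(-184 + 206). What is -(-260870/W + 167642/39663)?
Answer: -5501686441/77660154 ≈ -70.843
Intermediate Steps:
W = -3916 (W = -178*22 = -3916)
-(-260870/W + 167642/39663) = -(-260870/(-3916) + 167642/39663) = -(-260870*(-1/3916) + 167642*(1/39663)) = -(130435/1958 + 167642/39663) = -1*5501686441/77660154 = -5501686441/77660154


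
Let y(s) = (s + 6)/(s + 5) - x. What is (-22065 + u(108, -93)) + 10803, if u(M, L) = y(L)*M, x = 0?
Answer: -245415/22 ≈ -11155.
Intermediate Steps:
y(s) = (6 + s)/(5 + s) (y(s) = (s + 6)/(s + 5) - 1*0 = (6 + s)/(5 + s) + 0 = (6 + s)/(5 + s))
u(M, L) = M*(6 + L)/(5 + L) (u(M, L) = ((6 + L)/(5 + L))*M = M*(6 + L)/(5 + L))
(-22065 + u(108, -93)) + 10803 = (-22065 + 108*(6 - 93)/(5 - 93)) + 10803 = (-22065 + 108*(-87)/(-88)) + 10803 = (-22065 + 108*(-1/88)*(-87)) + 10803 = (-22065 + 2349/22) + 10803 = -483081/22 + 10803 = -245415/22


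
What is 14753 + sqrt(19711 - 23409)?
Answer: 14753 + 43*I*sqrt(2) ≈ 14753.0 + 60.811*I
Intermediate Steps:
14753 + sqrt(19711 - 23409) = 14753 + sqrt(-3698) = 14753 + 43*I*sqrt(2)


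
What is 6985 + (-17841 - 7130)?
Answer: -17986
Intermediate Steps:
6985 + (-17841 - 7130) = 6985 - 24971 = -17986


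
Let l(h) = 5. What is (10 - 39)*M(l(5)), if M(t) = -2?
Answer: 58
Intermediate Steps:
(10 - 39)*M(l(5)) = (10 - 39)*(-2) = -29*(-2) = 58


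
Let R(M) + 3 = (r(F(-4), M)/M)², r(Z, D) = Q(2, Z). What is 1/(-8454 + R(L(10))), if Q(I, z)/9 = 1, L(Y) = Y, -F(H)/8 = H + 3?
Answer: -100/845619 ≈ -0.00011826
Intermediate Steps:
F(H) = -24 - 8*H (F(H) = -8*(H + 3) = -8*(3 + H) = -24 - 8*H)
Q(I, z) = 9 (Q(I, z) = 9*1 = 9)
r(Z, D) = 9
R(M) = -3 + 81/M² (R(M) = -3 + (9/M)² = -3 + 81/M²)
1/(-8454 + R(L(10))) = 1/(-8454 + (-3 + 81/10²)) = 1/(-8454 + (-3 + 81*(1/100))) = 1/(-8454 + (-3 + 81/100)) = 1/(-8454 - 219/100) = 1/(-845619/100) = -100/845619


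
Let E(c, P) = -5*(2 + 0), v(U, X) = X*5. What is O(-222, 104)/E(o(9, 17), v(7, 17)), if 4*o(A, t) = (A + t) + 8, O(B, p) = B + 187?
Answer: 7/2 ≈ 3.5000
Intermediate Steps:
O(B, p) = 187 + B
v(U, X) = 5*X
o(A, t) = 2 + A/4 + t/4 (o(A, t) = ((A + t) + 8)/4 = (8 + A + t)/4 = 2 + A/4 + t/4)
E(c, P) = -10 (E(c, P) = -5*2 = -10)
O(-222, 104)/E(o(9, 17), v(7, 17)) = (187 - 222)/(-10) = -35*(-⅒) = 7/2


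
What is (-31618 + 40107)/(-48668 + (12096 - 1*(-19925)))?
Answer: -8489/16647 ≈ -0.50994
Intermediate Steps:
(-31618 + 40107)/(-48668 + (12096 - 1*(-19925))) = 8489/(-48668 + (12096 + 19925)) = 8489/(-48668 + 32021) = 8489/(-16647) = 8489*(-1/16647) = -8489/16647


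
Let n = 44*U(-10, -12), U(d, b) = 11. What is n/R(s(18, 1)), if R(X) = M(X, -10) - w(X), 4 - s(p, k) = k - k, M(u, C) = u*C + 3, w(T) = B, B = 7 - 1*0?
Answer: -11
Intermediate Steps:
B = 7 (B = 7 + 0 = 7)
w(T) = 7
M(u, C) = 3 + C*u (M(u, C) = C*u + 3 = 3 + C*u)
s(p, k) = 4 (s(p, k) = 4 - (k - k) = 4 - 1*0 = 4 + 0 = 4)
n = 484 (n = 44*11 = 484)
R(X) = -4 - 10*X (R(X) = (3 - 10*X) - 1*7 = (3 - 10*X) - 7 = -4 - 10*X)
n/R(s(18, 1)) = 484/(-4 - 10*4) = 484/(-4 - 40) = 484/(-44) = 484*(-1/44) = -11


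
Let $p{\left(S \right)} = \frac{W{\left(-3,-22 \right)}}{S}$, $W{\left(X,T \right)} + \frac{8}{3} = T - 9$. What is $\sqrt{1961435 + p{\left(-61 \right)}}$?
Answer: $\frac{\sqrt{65686515198}}{183} \approx 1400.5$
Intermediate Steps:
$W{\left(X,T \right)} = - \frac{35}{3} + T$ ($W{\left(X,T \right)} = - \frac{8}{3} + \left(T - 9\right) = - \frac{8}{3} + \left(-9 + T\right) = - \frac{35}{3} + T$)
$p{\left(S \right)} = - \frac{101}{3 S}$ ($p{\left(S \right)} = \frac{- \frac{35}{3} - 22}{S} = - \frac{101}{3 S}$)
$\sqrt{1961435 + p{\left(-61 \right)}} = \sqrt{1961435 - \frac{101}{3 \left(-61\right)}} = \sqrt{1961435 - - \frac{101}{183}} = \sqrt{1961435 + \frac{101}{183}} = \sqrt{\frac{358942706}{183}} = \frac{\sqrt{65686515198}}{183}$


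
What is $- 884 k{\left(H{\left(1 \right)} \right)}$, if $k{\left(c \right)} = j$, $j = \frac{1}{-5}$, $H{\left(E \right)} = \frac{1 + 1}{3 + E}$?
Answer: $\frac{884}{5} \approx 176.8$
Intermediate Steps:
$H{\left(E \right)} = \frac{2}{3 + E}$
$j = - \frac{1}{5} \approx -0.2$
$k{\left(c \right)} = - \frac{1}{5}$
$- 884 k{\left(H{\left(1 \right)} \right)} = \left(-884\right) \left(- \frac{1}{5}\right) = \frac{884}{5}$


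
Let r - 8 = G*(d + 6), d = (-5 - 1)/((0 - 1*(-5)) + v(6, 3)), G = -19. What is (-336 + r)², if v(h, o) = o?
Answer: 2927521/16 ≈ 1.8297e+5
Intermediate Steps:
d = -¾ (d = (-5 - 1)/((0 - 1*(-5)) + 3) = -6/((0 + 5) + 3) = -6/(5 + 3) = -6/8 = -6*⅛ = -¾ ≈ -0.75000)
r = -367/4 (r = 8 - 19*(-¾ + 6) = 8 - 19*21/4 = 8 - 399/4 = -367/4 ≈ -91.750)
(-336 + r)² = (-336 - 367/4)² = (-1711/4)² = 2927521/16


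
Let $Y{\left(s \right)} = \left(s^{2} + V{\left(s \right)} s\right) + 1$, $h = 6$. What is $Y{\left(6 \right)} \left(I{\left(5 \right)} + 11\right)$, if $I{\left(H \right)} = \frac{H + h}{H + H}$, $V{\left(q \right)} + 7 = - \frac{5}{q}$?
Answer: $-121$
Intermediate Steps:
$V{\left(q \right)} = -7 - \frac{5}{q}$
$Y{\left(s \right)} = 1 + s^{2} + s \left(-7 - \frac{5}{s}\right)$ ($Y{\left(s \right)} = \left(s^{2} + \left(-7 - \frac{5}{s}\right) s\right) + 1 = \left(s^{2} + s \left(-7 - \frac{5}{s}\right)\right) + 1 = 1 + s^{2} + s \left(-7 - \frac{5}{s}\right)$)
$I{\left(H \right)} = \frac{6 + H}{2 H}$ ($I{\left(H \right)} = \frac{H + 6}{H + H} = \frac{6 + H}{2 H}$)
$Y{\left(6 \right)} \left(I{\left(5 \right)} + 11\right) = \left(-4 + 6^{2} - 42\right) \left(\frac{6 + 5}{2 \cdot 5} + 11\right) = \left(-4 + 36 - 42\right) \left(\frac{1}{2} \cdot \frac{1}{5} \cdot 11 + 11\right) = - 10 \left(\frac{11}{10} + 11\right) = \left(-10\right) \frac{121}{10} = -121$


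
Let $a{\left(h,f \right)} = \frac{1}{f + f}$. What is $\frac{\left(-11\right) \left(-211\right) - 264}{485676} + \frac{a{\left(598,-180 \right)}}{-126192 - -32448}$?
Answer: $\frac{214258619}{50588012160} \approx 0.0042354$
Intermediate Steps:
$a{\left(h,f \right)} = \frac{1}{2 f}$
$\frac{\left(-11\right) \left(-211\right) - 264}{485676} + \frac{a{\left(598,-180 \right)}}{-126192 - -32448} = \frac{\left(-11\right) \left(-211\right) - 264}{485676} + \frac{\frac{1}{2} \frac{1}{-180}}{-126192 - -32448} = \left(2321 - 264\right) \frac{1}{485676} + \frac{\frac{1}{2} \left(- \frac{1}{180}\right)}{-126192 + 32448} = 2057 \cdot \frac{1}{485676} - \frac{1}{360 \left(-93744\right)} = \frac{2057}{485676} - - \frac{1}{33747840} = \frac{2057}{485676} + \frac{1}{33747840} = \frac{214258619}{50588012160}$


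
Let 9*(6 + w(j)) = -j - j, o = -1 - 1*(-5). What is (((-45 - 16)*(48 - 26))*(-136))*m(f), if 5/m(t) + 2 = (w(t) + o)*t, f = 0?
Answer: -456280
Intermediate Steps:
o = 4 (o = -1 + 5 = 4)
w(j) = -6 - 2*j/9 (w(j) = -6 + (-j - j)/9 = -6 + (-2*j)/9 = -6 - 2*j/9)
m(t) = 5/(-2 + t*(-2 - 2*t/9)) (m(t) = 5/(-2 + ((-6 - 2*t/9) + 4)*t) = 5/(-2 + (-2 - 2*t/9)*t) = 5/(-2 + t*(-2 - 2*t/9)))
(((-45 - 16)*(48 - 26))*(-136))*m(f) = (((-45 - 16)*(48 - 26))*(-136))*(-45/(18 + 2*0² + 18*0)) = (-61*22*(-136))*(-45/(18 + 2*0 + 0)) = (-1342*(-136))*(-45/(18 + 0 + 0)) = 182512*(-45/18) = 182512*(-45*1/18) = 182512*(-5/2) = -456280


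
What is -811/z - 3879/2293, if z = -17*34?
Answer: -382439/1325354 ≈ -0.28856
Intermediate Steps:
z = -578
-811/z - 3879/2293 = -811/(-578) - 3879/2293 = -811*(-1/578) - 3879*1/2293 = 811/578 - 3879/2293 = -382439/1325354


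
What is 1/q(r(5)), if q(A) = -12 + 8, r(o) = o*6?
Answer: -¼ ≈ -0.25000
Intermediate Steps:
r(o) = 6*o
q(A) = -4
1/q(r(5)) = 1/(-4) = -¼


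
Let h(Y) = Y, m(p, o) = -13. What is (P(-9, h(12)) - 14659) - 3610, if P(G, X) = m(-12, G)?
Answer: -18282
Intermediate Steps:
P(G, X) = -13
(P(-9, h(12)) - 14659) - 3610 = (-13 - 14659) - 3610 = -14672 - 3610 = -18282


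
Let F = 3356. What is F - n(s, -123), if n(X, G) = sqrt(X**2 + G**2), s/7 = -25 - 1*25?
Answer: 3356 - sqrt(137629) ≈ 2985.0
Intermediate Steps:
s = -350 (s = 7*(-25 - 1*25) = 7*(-25 - 25) = 7*(-50) = -350)
n(X, G) = sqrt(G**2 + X**2)
F - n(s, -123) = 3356 - sqrt((-123)**2 + (-350)**2) = 3356 - sqrt(15129 + 122500) = 3356 - sqrt(137629)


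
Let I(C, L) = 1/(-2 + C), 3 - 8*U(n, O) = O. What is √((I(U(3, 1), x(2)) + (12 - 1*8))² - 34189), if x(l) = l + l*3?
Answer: I*√1674685/7 ≈ 184.87*I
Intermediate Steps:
U(n, O) = 3/8 - O/8
x(l) = 4*l (x(l) = l + 3*l = 4*l)
√((I(U(3, 1), x(2)) + (12 - 1*8))² - 34189) = √((1/(-2 + (3/8 - ⅛*1)) + (12 - 1*8))² - 34189) = √((1/(-2 + (3/8 - ⅛)) + (12 - 8))² - 34189) = √((1/(-2 + ¼) + 4)² - 34189) = √((1/(-7/4) + 4)² - 34189) = √((-4/7 + 4)² - 34189) = √((24/7)² - 34189) = √(576/49 - 34189) = √(-1674685/49) = I*√1674685/7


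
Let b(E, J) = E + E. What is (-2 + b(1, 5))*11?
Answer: 0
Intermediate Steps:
b(E, J) = 2*E
(-2 + b(1, 5))*11 = (-2 + 2*1)*11 = (-2 + 2)*11 = 0*11 = 0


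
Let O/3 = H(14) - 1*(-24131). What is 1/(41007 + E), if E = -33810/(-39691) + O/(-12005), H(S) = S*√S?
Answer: 387882620090304433990/15903893987962047291204867 + 132386678545835*√14/63615575951848189164819468 ≈ 2.4389e-5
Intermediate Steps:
H(S) = S^(3/2)
O = 72393 + 42*√14 (O = 3*(14^(3/2) - 1*(-24131)) = 3*(14*√14 + 24131) = 3*(24131 + 14*√14) = 72393 + 42*√14 ≈ 72550.)
E = -2467461513/476490455 - 6*√14/1715 (E = -33810/(-39691) + (72393 + 42*√14)/(-12005) = -33810*(-1/39691) + (72393 + 42*√14)*(-1/12005) = 33810/39691 + (-72393/12005 - 6*√14/1715) = -2467461513/476490455 - 6*√14/1715 ≈ -5.1915)
1/(41007 + E) = 1/(41007 + (-2467461513/476490455 - 6*√14/1715)) = 1/(19536976626672/476490455 - 6*√14/1715)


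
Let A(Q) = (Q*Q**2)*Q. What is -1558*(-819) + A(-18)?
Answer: 1380978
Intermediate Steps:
A(Q) = Q**4 (A(Q) = Q**3*Q = Q**4)
-1558*(-819) + A(-18) = -1558*(-819) + (-18)**4 = 1276002 + 104976 = 1380978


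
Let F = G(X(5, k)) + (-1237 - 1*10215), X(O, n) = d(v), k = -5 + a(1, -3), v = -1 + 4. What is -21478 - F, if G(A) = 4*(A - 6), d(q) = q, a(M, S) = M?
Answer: -10014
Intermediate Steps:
v = 3
k = -4 (k = -5 + 1 = -4)
X(O, n) = 3
G(A) = -24 + 4*A (G(A) = 4*(-6 + A) = -24 + 4*A)
F = -11464 (F = (-24 + 4*3) + (-1237 - 1*10215) = (-24 + 12) + (-1237 - 10215) = -12 - 11452 = -11464)
-21478 - F = -21478 - 1*(-11464) = -21478 + 11464 = -10014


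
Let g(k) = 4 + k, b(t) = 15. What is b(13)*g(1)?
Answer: 75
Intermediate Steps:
b(13)*g(1) = 15*(4 + 1) = 15*5 = 75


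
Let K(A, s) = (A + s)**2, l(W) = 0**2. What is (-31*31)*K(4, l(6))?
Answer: -15376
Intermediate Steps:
l(W) = 0
(-31*31)*K(4, l(6)) = (-31*31)*(4 + 0)**2 = -961*4**2 = -961*16 = -15376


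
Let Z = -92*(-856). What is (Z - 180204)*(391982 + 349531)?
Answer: -75227976876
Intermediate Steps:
Z = 78752
(Z - 180204)*(391982 + 349531) = (78752 - 180204)*(391982 + 349531) = -101452*741513 = -75227976876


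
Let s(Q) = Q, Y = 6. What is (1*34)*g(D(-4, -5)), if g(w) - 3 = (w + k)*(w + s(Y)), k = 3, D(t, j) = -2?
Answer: 238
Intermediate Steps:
g(w) = 3 + (3 + w)*(6 + w) (g(w) = 3 + (w + 3)*(w + 6) = 3 + (3 + w)*(6 + w))
(1*34)*g(D(-4, -5)) = (1*34)*(21 + (-2)**2 + 9*(-2)) = 34*(21 + 4 - 18) = 34*7 = 238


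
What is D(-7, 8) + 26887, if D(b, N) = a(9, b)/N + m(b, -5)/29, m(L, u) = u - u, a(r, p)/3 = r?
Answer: 215123/8 ≈ 26890.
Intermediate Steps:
a(r, p) = 3*r
m(L, u) = 0
D(b, N) = 27/N (D(b, N) = (3*9)/N + 0/29 = 27/N + 0*(1/29) = 27/N + 0 = 27/N)
D(-7, 8) + 26887 = 27/8 + 26887 = 215123/8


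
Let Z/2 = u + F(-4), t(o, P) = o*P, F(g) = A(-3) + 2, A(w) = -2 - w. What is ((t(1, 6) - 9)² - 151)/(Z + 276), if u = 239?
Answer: -71/380 ≈ -0.18684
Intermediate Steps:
F(g) = 3 (F(g) = (-2 - 1*(-3)) + 2 = (-2 + 3) + 2 = 1 + 2 = 3)
t(o, P) = P*o
Z = 484 (Z = 2*(239 + 3) = 2*242 = 484)
((t(1, 6) - 9)² - 151)/(Z + 276) = ((6*1 - 9)² - 151)/(484 + 276) = ((6 - 9)² - 151)/760 = ((-3)² - 151)*(1/760) = (9 - 151)*(1/760) = -142*1/760 = -71/380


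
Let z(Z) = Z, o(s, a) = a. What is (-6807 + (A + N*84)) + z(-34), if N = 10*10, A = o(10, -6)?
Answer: 1553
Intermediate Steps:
A = -6
N = 100
(-6807 + (A + N*84)) + z(-34) = (-6807 + (-6 + 100*84)) - 34 = (-6807 + (-6 + 8400)) - 34 = (-6807 + 8394) - 34 = 1587 - 34 = 1553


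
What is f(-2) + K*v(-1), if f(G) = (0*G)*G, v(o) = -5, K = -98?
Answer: 490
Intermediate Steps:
f(G) = 0 (f(G) = 0*G = 0)
f(-2) + K*v(-1) = 0 - 98*(-5) = 0 + 490 = 490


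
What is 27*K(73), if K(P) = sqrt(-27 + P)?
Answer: 27*sqrt(46) ≈ 183.12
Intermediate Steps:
27*K(73) = 27*sqrt(-27 + 73) = 27*sqrt(46)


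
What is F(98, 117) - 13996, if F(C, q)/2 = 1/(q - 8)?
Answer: -1525562/109 ≈ -13996.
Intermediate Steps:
F(C, q) = 2/(-8 + q) (F(C, q) = 2/(q - 8) = 2/(-8 + q))
F(98, 117) - 13996 = 2/(-8 + 117) - 13996 = 2/109 - 13996 = -1525562/109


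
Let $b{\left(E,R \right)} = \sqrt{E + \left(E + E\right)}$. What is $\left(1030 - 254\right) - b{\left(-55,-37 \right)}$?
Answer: $776 - i \sqrt{165} \approx 776.0 - 12.845 i$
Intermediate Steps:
$b{\left(E,R \right)} = \sqrt{3} \sqrt{E}$ ($b{\left(E,R \right)} = \sqrt{E + 2 E} = \sqrt{3 E} = \sqrt{3} \sqrt{E}$)
$\left(1030 - 254\right) - b{\left(-55,-37 \right)} = \left(1030 - 254\right) - \sqrt{3} \sqrt{-55} = 776 - \sqrt{3} i \sqrt{55} = 776 - i \sqrt{165}$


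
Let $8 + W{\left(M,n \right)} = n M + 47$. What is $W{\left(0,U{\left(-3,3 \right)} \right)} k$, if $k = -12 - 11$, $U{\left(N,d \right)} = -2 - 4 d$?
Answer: $-897$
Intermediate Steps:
$W{\left(M,n \right)} = 39 + M n$ ($W{\left(M,n \right)} = -8 + \left(n M + 47\right) = -8 + \left(M n + 47\right) = -8 + \left(47 + M n\right) = 39 + M n$)
$k = -23$ ($k = -12 - 11 = -23$)
$W{\left(0,U{\left(-3,3 \right)} \right)} k = \left(39 + 0 \left(-2 - 12\right)\right) \left(-23\right) = \left(39 + 0 \left(-14\right)\right) \left(-23\right) = \left(39 + 0\right) \left(-23\right) = 39 \left(-23\right) = -897$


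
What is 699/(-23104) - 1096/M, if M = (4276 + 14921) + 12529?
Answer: -23749229/366498752 ≈ -0.064800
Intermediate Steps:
M = 31726 (M = 19197 + 12529 = 31726)
699/(-23104) - 1096/M = 699/(-23104) - 1096/31726 = 699*(-1/23104) - 1096*1/31726 = -699/23104 - 548/15863 = -23749229/366498752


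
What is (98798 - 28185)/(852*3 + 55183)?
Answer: 70613/57739 ≈ 1.2230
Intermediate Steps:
(98798 - 28185)/(852*3 + 55183) = 70613/(2556 + 55183) = 70613/57739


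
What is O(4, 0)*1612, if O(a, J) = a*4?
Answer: 25792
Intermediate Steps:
O(a, J) = 4*a
O(4, 0)*1612 = (4*4)*1612 = 16*1612 = 25792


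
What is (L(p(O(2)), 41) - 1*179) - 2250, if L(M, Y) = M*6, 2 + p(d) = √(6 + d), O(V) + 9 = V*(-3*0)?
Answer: -2441 + 6*I*√3 ≈ -2441.0 + 10.392*I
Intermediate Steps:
O(V) = -9 (O(V) = -9 + V*(-3*0) = -9 + V*0 = -9 + 0 = -9)
p(d) = -2 + √(6 + d)
L(M, Y) = 6*M
(L(p(O(2)), 41) - 1*179) - 2250 = (6*(-2 + √(6 - 9)) - 1*179) - 2250 = (6*(-2 + √(-3)) - 179) - 2250 = (6*(-2 + I*√3) - 179) - 2250 = ((-12 + 6*I*√3) - 179) - 2250 = (-191 + 6*I*√3) - 2250 = -2441 + 6*I*√3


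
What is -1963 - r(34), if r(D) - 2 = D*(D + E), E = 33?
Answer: -4243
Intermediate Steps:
r(D) = 2 + D*(33 + D) (r(D) = 2 + D*(D + 33) = 2 + D*(33 + D))
-1963 - r(34) = -1963 - (2 + 34² + 33*34) = -1963 - (2 + 1156 + 1122) = -1963 - 1*2280 = -1963 - 2280 = -4243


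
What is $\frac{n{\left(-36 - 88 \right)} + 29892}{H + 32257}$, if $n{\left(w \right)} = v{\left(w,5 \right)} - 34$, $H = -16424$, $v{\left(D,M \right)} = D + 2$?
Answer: $\frac{29736}{15833} \approx 1.8781$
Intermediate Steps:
$v{\left(D,M \right)} = 2 + D$
$n{\left(w \right)} = -32 + w$ ($n{\left(w \right)} = \left(2 + w\right) - 34 = -32 + w$)
$\frac{n{\left(-36 - 88 \right)} + 29892}{H + 32257} = \frac{\left(-32 - 124\right) + 29892}{-16424 + 32257} = \frac{\left(-32 - 124\right) + 29892}{15833} = \left(\left(-32 - 124\right) + 29892\right) \frac{1}{15833} = \left(-156 + 29892\right) \frac{1}{15833} = 29736 \cdot \frac{1}{15833} = \frac{29736}{15833}$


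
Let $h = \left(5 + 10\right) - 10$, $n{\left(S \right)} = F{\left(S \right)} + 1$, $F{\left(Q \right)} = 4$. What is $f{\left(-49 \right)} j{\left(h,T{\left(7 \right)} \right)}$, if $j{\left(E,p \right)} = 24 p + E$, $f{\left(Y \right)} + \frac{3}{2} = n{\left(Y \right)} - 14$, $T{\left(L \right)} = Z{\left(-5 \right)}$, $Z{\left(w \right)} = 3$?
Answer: $- \frac{1617}{2} \approx -808.5$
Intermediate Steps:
$n{\left(S \right)} = 5$ ($n{\left(S \right)} = 4 + 1 = 5$)
$T{\left(L \right)} = 3$
$h = 5$ ($h = 15 - 10 = 5$)
$f{\left(Y \right)} = - \frac{21}{2}$ ($f{\left(Y \right)} = - \frac{3}{2} + \left(5 - 14\right) = - \frac{3}{2} - 9 = - \frac{21}{2}$)
$j{\left(E,p \right)} = E + 24 p$
$f{\left(-49 \right)} j{\left(h,T{\left(7 \right)} \right)} = - \frac{21 \left(5 + 24 \cdot 3\right)}{2} = - \frac{21 \left(5 + 72\right)}{2} = \left(- \frac{21}{2}\right) 77 = - \frac{1617}{2}$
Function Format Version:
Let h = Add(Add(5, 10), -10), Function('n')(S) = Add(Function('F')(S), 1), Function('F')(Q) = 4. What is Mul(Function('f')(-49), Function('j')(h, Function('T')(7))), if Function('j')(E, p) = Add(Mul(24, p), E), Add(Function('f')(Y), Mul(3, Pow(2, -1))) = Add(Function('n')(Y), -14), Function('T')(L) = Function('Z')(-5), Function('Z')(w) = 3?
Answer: Rational(-1617, 2) ≈ -808.50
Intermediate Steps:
Function('n')(S) = 5 (Function('n')(S) = Add(4, 1) = 5)
Function('T')(L) = 3
h = 5 (h = Add(15, -10) = 5)
Function('f')(Y) = Rational(-21, 2) (Function('f')(Y) = Add(Rational(-3, 2), Add(5, -14)) = Add(Rational(-3, 2), -9) = Rational(-21, 2))
Function('j')(E, p) = Add(E, Mul(24, p))
Mul(Function('f')(-49), Function('j')(h, Function('T')(7))) = Mul(Rational(-21, 2), Add(5, Mul(24, 3))) = Mul(Rational(-21, 2), Add(5, 72)) = Mul(Rational(-21, 2), 77) = Rational(-1617, 2)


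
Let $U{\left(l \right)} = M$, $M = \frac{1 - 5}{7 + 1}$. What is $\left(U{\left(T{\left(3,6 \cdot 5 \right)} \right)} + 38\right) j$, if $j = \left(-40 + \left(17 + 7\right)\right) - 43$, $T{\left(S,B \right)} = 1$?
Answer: $- \frac{4425}{2} \approx -2212.5$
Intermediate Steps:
$j = -59$ ($j = \left(-40 + 24\right) - 43 = -16 - 43 = -59$)
$M = - \frac{1}{2}$ ($M = - \frac{4}{8} = \left(-4\right) \frac{1}{8} = - \frac{1}{2} \approx -0.5$)
$U{\left(l \right)} = - \frac{1}{2}$
$\left(U{\left(T{\left(3,6 \cdot 5 \right)} \right)} + 38\right) j = \left(- \frac{1}{2} + 38\right) \left(-59\right) = \frac{75}{2} \left(-59\right) = - \frac{4425}{2}$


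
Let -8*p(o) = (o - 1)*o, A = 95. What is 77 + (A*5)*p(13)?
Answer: -18371/2 ≈ -9185.5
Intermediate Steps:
p(o) = -o*(-1 + o)/8 (p(o) = -(o - 1)*o/8 = -(-1 + o)*o/8 = -o*(-1 + o)/8)
77 + (A*5)*p(13) = 77 + (95*5)*((⅛)*13*(1 - 1*13)) = 77 + 475*((⅛)*13*(1 - 13)) = 77 + 475*((⅛)*13*(-12)) = 77 + 475*(-39/2) = 77 - 18525/2 = -18371/2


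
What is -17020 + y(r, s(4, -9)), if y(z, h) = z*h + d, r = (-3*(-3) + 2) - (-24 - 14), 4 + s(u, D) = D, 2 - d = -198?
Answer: -17457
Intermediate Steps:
d = 200 (d = 2 - 1*(-198) = 2 + 198 = 200)
s(u, D) = -4 + D
r = 49 (r = (9 + 2) - 1*(-38) = 11 + 38 = 49)
y(z, h) = 200 + h*z (y(z, h) = z*h + 200 = h*z + 200 = 200 + h*z)
-17020 + y(r, s(4, -9)) = -17020 + (200 + (-4 - 9)*49) = -17020 + (200 - 13*49) = -17020 + (200 - 637) = -17020 - 437 = -17457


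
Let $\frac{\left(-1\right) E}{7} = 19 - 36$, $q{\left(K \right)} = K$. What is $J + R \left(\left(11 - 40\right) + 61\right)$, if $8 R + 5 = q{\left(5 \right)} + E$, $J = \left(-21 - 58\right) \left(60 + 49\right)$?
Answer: $-8135$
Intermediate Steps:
$J = -8611$ ($J = \left(-79\right) 109 = -8611$)
$E = 119$ ($E = - 7 \left(19 - 36\right) = \left(-7\right) \left(-17\right) = 119$)
$R = \frac{119}{8}$ ($R = - \frac{5}{8} + \frac{5 + 119}{8} = - \frac{5}{8} + \frac{1}{8} \cdot 124 = - \frac{5}{8} + \frac{31}{2} = \frac{119}{8} \approx 14.875$)
$J + R \left(\left(11 - 40\right) + 61\right) = -8611 + \frac{119 \left(\left(11 - 40\right) + 61\right)}{8} = -8611 + \frac{119 \left(-29 + 61\right)}{8} = -8611 + \frac{119}{8} \cdot 32 = -8611 + 476 = -8135$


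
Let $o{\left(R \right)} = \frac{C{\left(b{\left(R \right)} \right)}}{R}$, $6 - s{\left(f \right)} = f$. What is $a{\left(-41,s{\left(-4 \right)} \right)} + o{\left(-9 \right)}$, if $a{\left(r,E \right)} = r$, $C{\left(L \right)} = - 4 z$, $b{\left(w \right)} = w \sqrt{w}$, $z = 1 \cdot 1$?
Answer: $- \frac{365}{9} \approx -40.556$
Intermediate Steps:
$z = 1$
$b{\left(w \right)} = w^{\frac{3}{2}}$
$s{\left(f \right)} = 6 - f$
$C{\left(L \right)} = -4$ ($C{\left(L \right)} = \left(-4\right) 1 = -4$)
$o{\left(R \right)} = - \frac{4}{R}$
$a{\left(-41,s{\left(-4 \right)} \right)} + o{\left(-9 \right)} = -41 - \frac{4}{-9} = -41 - - \frac{4}{9} = -41 + \frac{4}{9} = - \frac{365}{9}$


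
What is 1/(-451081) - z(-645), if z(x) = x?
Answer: 290947244/451081 ≈ 645.00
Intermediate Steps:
1/(-451081) - z(-645) = 1/(-451081) - 1*(-645) = -1/451081 + 645 = 290947244/451081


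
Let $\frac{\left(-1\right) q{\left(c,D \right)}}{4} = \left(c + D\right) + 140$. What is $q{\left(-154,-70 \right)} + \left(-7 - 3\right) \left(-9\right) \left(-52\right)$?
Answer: $-4344$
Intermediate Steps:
$q{\left(c,D \right)} = -560 - 4 D - 4 c$ ($q{\left(c,D \right)} = - 4 \left(\left(c + D\right) + 140\right) = - 4 \left(\left(D + c\right) + 140\right) = - 4 \left(140 + D + c\right) = -560 - 4 D - 4 c$)
$q{\left(-154,-70 \right)} + \left(-7 - 3\right) \left(-9\right) \left(-52\right) = \left(-560 - -280 - -616\right) + \left(-7 - 3\right) \left(-9\right) \left(-52\right) = \left(-560 + 280 + 616\right) + \left(-10\right) \left(-9\right) \left(-52\right) = 336 + 90 \left(-52\right) = 336 - 4680 = -4344$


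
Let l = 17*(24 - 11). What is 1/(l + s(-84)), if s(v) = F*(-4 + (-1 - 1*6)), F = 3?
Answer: 1/188 ≈ 0.0053191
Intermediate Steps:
l = 221 (l = 17*13 = 221)
s(v) = -33 (s(v) = 3*(-4 + (-1 - 1*6)) = 3*(-4 + (-1 - 6)) = 3*(-4 - 7) = 3*(-11) = -33)
1/(l + s(-84)) = 1/(221 - 33) = 1/188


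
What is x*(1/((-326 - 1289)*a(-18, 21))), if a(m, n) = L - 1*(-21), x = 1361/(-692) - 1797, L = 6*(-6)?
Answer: -248977/3352740 ≈ -0.074261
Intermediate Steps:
L = -36
x = -1244885/692 (x = 1361*(-1/692) - 1797 = -1361/692 - 1797 = -1244885/692 ≈ -1799.0)
a(m, n) = -15 (a(m, n) = -36 - 1*(-21) = -36 + 21 = -15)
x*(1/((-326 - 1289)*a(-18, 21))) = -1244885/(692*(-326 - 1289)*(-15)) = -1244885*(-1)/(692*(-1615)*15) = -(-248977)*(-1)/(223516*15) = -1244885/692*1/24225 = -248977/3352740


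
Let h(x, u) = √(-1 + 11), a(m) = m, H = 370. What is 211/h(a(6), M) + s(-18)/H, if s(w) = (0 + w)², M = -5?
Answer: 162/185 + 211*√10/10 ≈ 67.600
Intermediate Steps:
s(w) = w²
h(x, u) = √10
211/h(a(6), M) + s(-18)/H = 211/(√10) + (-18)²/370 = 211*(√10/10) + 324*(1/370) = 211*√10/10 + 162/185 = 162/185 + 211*√10/10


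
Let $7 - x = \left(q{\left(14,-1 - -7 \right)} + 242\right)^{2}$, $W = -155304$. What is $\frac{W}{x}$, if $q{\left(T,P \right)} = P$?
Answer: $\frac{17256}{6833} \approx 2.5254$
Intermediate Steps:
$x = -61497$ ($x = 7 - \left(\left(-1 - -7\right) + 242\right)^{2} = 7 - \left(\left(-1 + 7\right) + 242\right)^{2} = 7 - \left(6 + 242\right)^{2} = 7 - 248^{2} = 7 - 61504 = -61497$)
$\frac{W}{x} = - \frac{155304}{-61497} = \left(-155304\right) \left(- \frac{1}{61497}\right) = \frac{17256}{6833}$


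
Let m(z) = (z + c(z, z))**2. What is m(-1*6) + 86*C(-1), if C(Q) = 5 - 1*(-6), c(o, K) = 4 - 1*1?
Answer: 955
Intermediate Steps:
c(o, K) = 3 (c(o, K) = 4 - 1 = 3)
C(Q) = 11 (C(Q) = 5 + 6 = 11)
m(z) = (3 + z)**2 (m(z) = (z + 3)**2 = (3 + z)**2)
m(-1*6) + 86*C(-1) = (3 - 1*6)**2 + 86*11 = (3 - 6)**2 + 946 = (-3)**2 + 946 = 9 + 946 = 955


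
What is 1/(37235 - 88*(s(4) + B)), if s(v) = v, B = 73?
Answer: 1/30459 ≈ 3.2831e-5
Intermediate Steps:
1/(37235 - 88*(s(4) + B)) = 1/(37235 - 88*(4 + 73)) = 1/(37235 - 88*77) = 1/(37235 - 6776) = 1/30459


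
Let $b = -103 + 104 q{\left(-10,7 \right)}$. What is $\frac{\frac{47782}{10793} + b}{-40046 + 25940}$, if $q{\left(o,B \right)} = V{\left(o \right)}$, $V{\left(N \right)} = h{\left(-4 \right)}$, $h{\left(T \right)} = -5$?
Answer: $\frac{2225419}{50748686} \approx 0.043852$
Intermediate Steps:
$V{\left(N \right)} = -5$
$q{\left(o,B \right)} = -5$
$b = -623$ ($b = -103 + 104 \left(-5\right) = -103 - 520 = -623$)
$\frac{\frac{47782}{10793} + b}{-40046 + 25940} = \frac{\frac{47782}{10793} - 623}{-40046 + 25940} = \frac{47782 \cdot \frac{1}{10793} - 623}{-14106} = \left(\frac{47782}{10793} - 623\right) \left(- \frac{1}{14106}\right) = \left(- \frac{6676257}{10793}\right) \left(- \frac{1}{14106}\right) = \frac{2225419}{50748686}$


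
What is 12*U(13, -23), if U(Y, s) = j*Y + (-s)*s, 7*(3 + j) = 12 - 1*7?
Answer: -46932/7 ≈ -6704.6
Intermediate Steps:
j = -16/7 (j = -3 + (12 - 1*7)/7 = -3 + (12 - 7)/7 = -3 + (⅐)*5 = -3 + 5/7 = -16/7 ≈ -2.2857)
U(Y, s) = -s² - 16*Y/7 (U(Y, s) = -16*Y/7 + (-s)*s = -16*Y/7 - s² = -s² - 16*Y/7)
12*U(13, -23) = 12*(-1*(-23)² - 16/7*13) = 12*(-1*529 - 208/7) = 12*(-529 - 208/7) = 12*(-3911/7) = -46932/7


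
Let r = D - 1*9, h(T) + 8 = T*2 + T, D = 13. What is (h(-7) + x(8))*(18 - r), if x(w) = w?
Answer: -294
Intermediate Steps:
h(T) = -8 + 3*T (h(T) = -8 + (T*2 + T) = -8 + (2*T + T) = -8 + 3*T)
r = 4 (r = 13 - 1*9 = 13 - 9 = 4)
(h(-7) + x(8))*(18 - r) = ((-8 + 3*(-7)) + 8)*(18 - 1*4) = ((-8 - 21) + 8)*(18 - 4) = (-29 + 8)*14 = -21*14 = -294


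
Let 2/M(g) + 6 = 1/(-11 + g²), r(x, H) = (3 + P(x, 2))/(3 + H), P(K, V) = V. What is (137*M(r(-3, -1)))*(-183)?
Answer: 476349/59 ≈ 8073.7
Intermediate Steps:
r(x, H) = 5/(3 + H) (r(x, H) = (3 + 2)/(3 + H) = 5/(3 + H))
M(g) = 2/(-6 + 1/(-11 + g²))
(137*M(r(-3, -1)))*(-183) = (137*(2*(11 - (5/(3 - 1))²)/(-67 + 6*(5/(3 - 1))²)))*(-183) = (137*(2*(11 - (5/2)²)/(-67 + 6*(5/2)²)))*(-183) = (137*(2*(11 - 1*25/4)/(-67 + 6*(25/4))))*(-183) = (137*(2*(11 - 25/4)/(-67 + 75/2)))*(-183) = (137*(2*(19/4)/(-59/2)))*(-183) = (137*(2*(-2/59)*(19/4)))*(-183) = (137*(-19/59))*(-183) = -2603/59*(-183) = 476349/59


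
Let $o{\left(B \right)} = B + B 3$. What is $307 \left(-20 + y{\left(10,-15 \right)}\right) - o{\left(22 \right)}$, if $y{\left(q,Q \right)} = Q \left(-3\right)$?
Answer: $7587$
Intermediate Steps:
$y{\left(q,Q \right)} = - 3 Q$
$o{\left(B \right)} = 4 B$ ($o{\left(B \right)} = B + 3 B = 4 B$)
$307 \left(-20 + y{\left(10,-15 \right)}\right) - o{\left(22 \right)} = 307 \left(-20 - -45\right) - 4 \cdot 22 = 307 \left(-20 + 45\right) - 88 = 307 \cdot 25 - 88 = 7675 - 88 = 7587$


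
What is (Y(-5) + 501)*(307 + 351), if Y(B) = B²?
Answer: 346108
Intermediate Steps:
(Y(-5) + 501)*(307 + 351) = ((-5)² + 501)*(307 + 351) = (25 + 501)*658 = 526*658 = 346108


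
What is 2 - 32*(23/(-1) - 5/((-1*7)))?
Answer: 5006/7 ≈ 715.14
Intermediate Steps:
2 - 32*(23/(-1) - 5/((-1*7))) = 2 - 32*(23*(-1) - 5/(-7)) = 2 - 32*(-23 - 5*(-⅐)) = 2 - 32*(-23 + 5/7) = 2 - 32*(-156/7) = 2 + 4992/7 = 5006/7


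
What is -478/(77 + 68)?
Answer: -478/145 ≈ -3.2966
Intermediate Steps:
-478/(77 + 68) = -478/145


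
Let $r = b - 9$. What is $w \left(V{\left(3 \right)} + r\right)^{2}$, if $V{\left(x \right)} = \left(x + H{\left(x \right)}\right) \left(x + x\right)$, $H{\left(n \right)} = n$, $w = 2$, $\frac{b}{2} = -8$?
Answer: $242$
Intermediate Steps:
$b = -16$ ($b = 2 \left(-8\right) = -16$)
$r = -25$ ($r = -16 - 9 = -25$)
$V{\left(x \right)} = 4 x^{2}$ ($V{\left(x \right)} = \left(x + x\right) \left(x + x\right) = 2 x 2 x = 4 x^{2}$)
$w \left(V{\left(3 \right)} + r\right)^{2} = 2 \left(4 \cdot 3^{2} - 25\right)^{2} = 2 \left(4 \cdot 9 - 25\right)^{2} = 2 \left(36 - 25\right)^{2} = 2 \cdot 11^{2} = 2 \cdot 121 = 242$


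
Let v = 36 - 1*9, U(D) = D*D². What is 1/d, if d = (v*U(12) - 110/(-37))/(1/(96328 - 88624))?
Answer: 37/13300046928 ≈ 2.7819e-9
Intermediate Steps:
U(D) = D³
v = 27 (v = 36 - 9 = 27)
d = 13300046928/37 (d = (27*12³ - 110/(-37))/(1/(96328 - 88624)) = (27*1728 - 110*(-1/37))/(1/7704) = (46656 + 110/37)/(1/7704) = (1726382/37)*7704 = 13300046928/37 ≈ 3.5946e+8)
1/d = 1/(13300046928/37) = 37/13300046928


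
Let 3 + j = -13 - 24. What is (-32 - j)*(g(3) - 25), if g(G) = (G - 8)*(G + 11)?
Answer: -760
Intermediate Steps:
j = -40 (j = -3 + (-13 - 24) = -3 - 37 = -40)
g(G) = (-8 + G)*(11 + G)
(-32 - j)*(g(3) - 25) = (-32 - 1*(-40))*((-88 + 3² + 3*3) - 25) = (-32 + 40)*((-88 + 9 + 9) - 25) = 8*(-70 - 25) = 8*(-95) = -760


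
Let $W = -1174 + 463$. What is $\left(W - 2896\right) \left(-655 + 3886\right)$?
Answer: $-11654217$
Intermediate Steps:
$W = -711$
$\left(W - 2896\right) \left(-655 + 3886\right) = \left(-711 - 2896\right) \left(-655 + 3886\right) = \left(-3607\right) 3231 = -11654217$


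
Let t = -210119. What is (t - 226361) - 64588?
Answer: -501068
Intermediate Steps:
(t - 226361) - 64588 = (-210119 - 226361) - 64588 = -436480 - 64588 = -501068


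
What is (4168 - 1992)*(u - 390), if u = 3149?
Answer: 6003584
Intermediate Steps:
(4168 - 1992)*(u - 390) = (4168 - 1992)*(3149 - 390) = 2176*2759 = 6003584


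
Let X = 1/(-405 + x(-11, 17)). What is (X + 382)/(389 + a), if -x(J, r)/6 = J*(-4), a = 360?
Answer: 255557/501081 ≈ 0.51001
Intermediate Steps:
x(J, r) = 24*J (x(J, r) = -6*J*(-4) = -(-24)*J = 24*J)
X = -1/669 (X = 1/(-405 + 24*(-11)) = 1/(-405 - 264) = 1/(-669) = -1/669 ≈ -0.0014948)
(X + 382)/(389 + a) = (-1/669 + 382)/(389 + 360) = (255557/669)/749 = (255557/669)*(1/749) = 255557/501081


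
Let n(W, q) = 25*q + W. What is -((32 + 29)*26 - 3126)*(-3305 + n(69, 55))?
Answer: -2865940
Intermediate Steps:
n(W, q) = W + 25*q
-((32 + 29)*26 - 3126)*(-3305 + n(69, 55)) = -((32 + 29)*26 - 3126)*(-3305 + (69 + 25*55)) = -(61*26 - 3126)*(-3305 + (69 + 1375)) = -(1586 - 3126)*(-3305 + 1444) = -(-1540)*(-1861) = -1*2865940 = -2865940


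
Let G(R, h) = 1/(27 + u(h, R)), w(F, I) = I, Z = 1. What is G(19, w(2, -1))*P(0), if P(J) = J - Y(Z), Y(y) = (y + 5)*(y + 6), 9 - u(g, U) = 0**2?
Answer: -7/6 ≈ -1.1667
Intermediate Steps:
u(g, U) = 9 (u(g, U) = 9 - 1*0**2 = 9 - 1*0 = 9 + 0 = 9)
Y(y) = (5 + y)*(6 + y)
P(J) = -42 + J (P(J) = J - (30 + 1**2 + 11*1) = J - (30 + 1 + 11) = J - 1*42 = J - 42 = -42 + J)
G(R, h) = 1/36 (G(R, h) = 1/(27 + 9) = 1/36)
G(19, w(2, -1))*P(0) = (-42 + 0)/36 = (1/36)*(-42) = -7/6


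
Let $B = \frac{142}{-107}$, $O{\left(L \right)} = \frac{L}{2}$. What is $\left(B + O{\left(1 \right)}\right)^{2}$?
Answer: $\frac{31329}{45796} \approx 0.6841$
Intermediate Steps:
$O{\left(L \right)} = \frac{L}{2}$ ($O{\left(L \right)} = L \frac{1}{2} = \frac{L}{2}$)
$B = - \frac{142}{107}$ ($B = 142 \left(- \frac{1}{107}\right) = - \frac{142}{107} \approx -1.3271$)
$\left(B + O{\left(1 \right)}\right)^{2} = \left(- \frac{142}{107} + \frac{1}{2} \cdot 1\right)^{2} = \left(- \frac{142}{107} + \frac{1}{2}\right)^{2} = \left(- \frac{177}{214}\right)^{2} = \frac{31329}{45796}$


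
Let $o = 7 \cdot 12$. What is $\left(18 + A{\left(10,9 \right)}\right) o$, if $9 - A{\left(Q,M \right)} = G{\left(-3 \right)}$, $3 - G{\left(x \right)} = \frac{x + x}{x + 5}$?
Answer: $1764$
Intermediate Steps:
$o = 84$
$G{\left(x \right)} = 3 - \frac{2 x}{5 + x}$ ($G{\left(x \right)} = 3 - \frac{x + x}{x + 5} = 3 - \frac{2 x}{5 + x}$)
$A{\left(Q,M \right)} = 3$ ($A{\left(Q,M \right)} = 9 - \frac{15 - 3}{5 - 3} = 9 - \frac{1}{2} \cdot 12 = 9 - 6 = 3$)
$\left(18 + A{\left(10,9 \right)}\right) o = \left(18 + 3\right) 84 = 21 \cdot 84 = 1764$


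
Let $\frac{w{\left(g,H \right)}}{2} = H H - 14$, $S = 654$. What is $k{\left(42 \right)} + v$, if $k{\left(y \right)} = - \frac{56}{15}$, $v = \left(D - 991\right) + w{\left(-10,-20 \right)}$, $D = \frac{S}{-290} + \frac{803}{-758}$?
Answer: $- \frac{14906953}{65946} \approx -226.05$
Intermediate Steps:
$D = - \frac{364301}{109910}$ ($D = \frac{654}{-290} + \frac{803}{-758} = 654 \left(- \frac{1}{290}\right) + 803 \left(- \frac{1}{758}\right) = - \frac{327}{145} - \frac{803}{758} = - \frac{364301}{109910} \approx -3.3145$)
$w{\left(g,H \right)} = -28 + 2 H^{2}$ ($w{\left(g,H \right)} = 2 \left(H H - 14\right) = 2 \left(H^{2} - 14\right) = 2 \left(-14 + H^{2}\right) = -28 + 2 H^{2}$)
$v = - \frac{24434591}{109910}$ ($v = \left(- \frac{364301}{109910} - 991\right) - \left(28 - 2 \left(-20\right)^{2}\right) = - \frac{109285111}{109910} + \left(-28 + 2 \cdot 400\right) = - \frac{109285111}{109910} + \left(-28 + 800\right) = - \frac{109285111}{109910} + 772 = - \frac{24434591}{109910} \approx -222.31$)
$k{\left(y \right)} = - \frac{56}{15}$ ($k{\left(y \right)} = \left(-56\right) \frac{1}{15} = - \frac{56}{15}$)
$k{\left(42 \right)} + v = - \frac{56}{15} - \frac{24434591}{109910} = - \frac{14906953}{65946}$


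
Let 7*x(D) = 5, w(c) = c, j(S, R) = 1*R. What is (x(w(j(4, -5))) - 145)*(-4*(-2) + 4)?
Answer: -12120/7 ≈ -1731.4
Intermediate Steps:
j(S, R) = R
x(D) = 5/7 (x(D) = (⅐)*5 = 5/7)
(x(w(j(4, -5))) - 145)*(-4*(-2) + 4) = (5/7 - 145)*(-4*(-2) + 4) = -1010*(8 + 4)/7 = -1010/7*12 = -12120/7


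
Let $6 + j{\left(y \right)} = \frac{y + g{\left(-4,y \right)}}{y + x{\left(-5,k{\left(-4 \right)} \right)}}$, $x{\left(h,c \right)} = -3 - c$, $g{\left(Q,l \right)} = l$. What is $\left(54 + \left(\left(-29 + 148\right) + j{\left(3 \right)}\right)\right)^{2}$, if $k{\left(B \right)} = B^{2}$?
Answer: $\frac{1776889}{64} \approx 27764.0$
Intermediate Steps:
$j{\left(y \right)} = -6 + \frac{2 y}{-19 + y}$ ($j{\left(y \right)} = -6 + \frac{y + y}{y - 19} = -6 + \frac{2 y}{y - 19} = -6 + \frac{2 y}{-19 + y}$)
$\left(54 + \left(\left(-29 + 148\right) + j{\left(3 \right)}\right)\right)^{2} = \left(54 + \left(\left(-29 + 148\right) + \frac{2 \left(57 - 6\right)}{-19 + 3}\right)\right)^{2} = \left(54 + \left(119 + \frac{2 \left(57 - 6\right)}{-16}\right)\right)^{2} = \left(54 + \left(119 + 2 \left(- \frac{1}{16}\right) 51\right)\right)^{2} = \left(54 + \left(119 - \frac{51}{8}\right)\right)^{2} = \left(54 + \frac{901}{8}\right)^{2} = \left(\frac{1333}{8}\right)^{2} = \frac{1776889}{64}$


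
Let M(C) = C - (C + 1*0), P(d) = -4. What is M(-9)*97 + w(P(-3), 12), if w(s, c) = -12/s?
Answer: 3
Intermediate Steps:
M(C) = 0 (M(C) = C - (C + 0) = C - C = 0)
M(-9)*97 + w(P(-3), 12) = 0*97 - 12/(-4) = 0 - 12*(-¼) = 0 + 3 = 3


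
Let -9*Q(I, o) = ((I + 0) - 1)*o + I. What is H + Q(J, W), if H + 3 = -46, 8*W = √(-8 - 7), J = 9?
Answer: -50 - I*√15/9 ≈ -50.0 - 0.43033*I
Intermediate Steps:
W = I*√15/8 (W = √(-8 - 7)/8 = √(-15)/8 = (I*√15)/8 = I*√15/8 ≈ 0.48412*I)
H = -49 (H = -3 - 46 = -49)
Q(I, o) = -I/9 - o*(-1 + I)/9 (Q(I, o) = -(((I + 0) - 1)*o + I)/9 = -((I - 1)*o + I)/9 = -((-1 + I)*o + I)/9 = -(o*(-1 + I) + I)/9 = -(I + o*(-1 + I))/9 = -I/9 - o*(-1 + I)/9)
H + Q(J, W) = -49 + (-⅑*9 + (I*√15/8)/9 - ⅑*9*I*√15/8) = -49 + (-1 + I*√15/72 - I*√15/8) = -49 + (-1 - I*√15/9) = -50 - I*√15/9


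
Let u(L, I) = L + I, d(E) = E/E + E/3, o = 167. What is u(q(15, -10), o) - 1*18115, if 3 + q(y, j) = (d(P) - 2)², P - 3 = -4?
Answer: -161543/9 ≈ -17949.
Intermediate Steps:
P = -1 (P = 3 - 4 = -1)
d(E) = 1 + E/3 (d(E) = 1 + E*(⅓) = 1 + E/3)
q(y, j) = -11/9 (q(y, j) = -3 + ((1 + (⅓)*(-1)) - 2)² = -3 + ((1 - ⅓) - 2)² = -3 + (⅔ - 2)² = -3 + (-4/3)² = -3 + 16/9 = -11/9)
u(L, I) = I + L
u(q(15, -10), o) - 1*18115 = (167 - 11/9) - 1*18115 = 1492/9 - 18115 = -161543/9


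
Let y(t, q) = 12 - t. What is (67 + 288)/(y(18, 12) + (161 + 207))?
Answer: 355/362 ≈ 0.98066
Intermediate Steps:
(67 + 288)/(y(18, 12) + (161 + 207)) = (67 + 288)/((12 - 1*18) + (161 + 207)) = 355/((12 - 18) + 368) = 355/(-6 + 368) = 355/362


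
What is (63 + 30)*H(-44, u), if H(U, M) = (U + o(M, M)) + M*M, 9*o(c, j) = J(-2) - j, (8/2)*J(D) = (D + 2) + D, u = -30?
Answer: 479477/6 ≈ 79913.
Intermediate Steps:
J(D) = ½ + D/2 (J(D) = ((D + 2) + D)/4 = ((2 + D) + D)/4 = (2 + 2*D)/4 = ½ + D/2)
o(c, j) = -1/18 - j/9 (o(c, j) = ((½ + (½)*(-2)) - j)/9 = ((½ - 1) - j)/9 = (-½ - j)/9 = -1/18 - j/9)
H(U, M) = -1/18 + U + M² - M/9 (H(U, M) = (U + (-1/18 - M/9)) + M*M = (-1/18 + U - M/9) + M² = -1/18 + U + M² - M/9)
(63 + 30)*H(-44, u) = (63 + 30)*(-1/18 - 44 + (-30)² - ⅑*(-30)) = 93*(-1/18 - 44 + 900 + 10/3) = 93*(15467/18) = 479477/6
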